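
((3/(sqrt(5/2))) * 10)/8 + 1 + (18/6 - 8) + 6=2 + 3 * sqrt(10)/4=4.37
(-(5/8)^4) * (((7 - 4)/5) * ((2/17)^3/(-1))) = 375/2515456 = 0.00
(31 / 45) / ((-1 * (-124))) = 1 / 180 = 0.01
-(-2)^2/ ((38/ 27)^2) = -729/ 361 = -2.02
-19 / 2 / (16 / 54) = -513 / 16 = -32.06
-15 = -15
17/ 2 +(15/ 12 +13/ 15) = 637/ 60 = 10.62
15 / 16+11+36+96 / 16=863 / 16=53.94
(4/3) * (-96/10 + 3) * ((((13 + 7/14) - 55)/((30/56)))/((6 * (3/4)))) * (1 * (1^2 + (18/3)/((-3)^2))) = 252.48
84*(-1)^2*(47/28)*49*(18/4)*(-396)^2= 4875487848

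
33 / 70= 0.47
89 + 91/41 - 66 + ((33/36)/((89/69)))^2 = 133669393/5196176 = 25.72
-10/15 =-2/3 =-0.67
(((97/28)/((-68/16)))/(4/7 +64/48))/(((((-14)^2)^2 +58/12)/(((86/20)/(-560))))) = 37539/438919600000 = 0.00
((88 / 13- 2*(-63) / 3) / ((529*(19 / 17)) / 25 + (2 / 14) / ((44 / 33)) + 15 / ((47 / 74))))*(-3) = -1063788600 / 344448533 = -3.09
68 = 68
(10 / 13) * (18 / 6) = 30 / 13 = 2.31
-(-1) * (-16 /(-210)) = 8 /105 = 0.08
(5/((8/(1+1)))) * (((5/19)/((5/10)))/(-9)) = -25/342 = -0.07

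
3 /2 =1.50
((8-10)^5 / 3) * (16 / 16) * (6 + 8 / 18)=-1856 / 27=-68.74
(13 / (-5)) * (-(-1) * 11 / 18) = -143 / 90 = -1.59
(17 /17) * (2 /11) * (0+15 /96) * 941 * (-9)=-42345 /176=-240.60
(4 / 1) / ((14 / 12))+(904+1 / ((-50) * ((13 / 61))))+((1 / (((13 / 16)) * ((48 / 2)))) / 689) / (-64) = 136533551681 / 150477600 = 907.33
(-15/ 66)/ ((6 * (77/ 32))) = -40/ 2541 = -0.02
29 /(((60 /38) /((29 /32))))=15979 /960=16.64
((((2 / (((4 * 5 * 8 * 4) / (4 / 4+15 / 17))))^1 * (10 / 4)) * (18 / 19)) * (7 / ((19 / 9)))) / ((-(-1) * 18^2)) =7 / 49096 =0.00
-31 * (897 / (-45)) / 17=9269 / 255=36.35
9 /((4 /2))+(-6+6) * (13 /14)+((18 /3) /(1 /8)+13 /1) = 131 /2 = 65.50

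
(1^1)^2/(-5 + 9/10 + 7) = 10/29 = 0.34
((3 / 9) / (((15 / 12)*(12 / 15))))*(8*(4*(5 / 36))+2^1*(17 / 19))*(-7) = -7462 / 513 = -14.55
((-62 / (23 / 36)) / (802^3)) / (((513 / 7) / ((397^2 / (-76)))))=34201153 / 6424648942836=0.00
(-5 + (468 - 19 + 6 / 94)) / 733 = 20871 / 34451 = 0.61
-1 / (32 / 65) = -65 / 32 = -2.03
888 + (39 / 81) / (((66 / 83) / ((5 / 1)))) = 1587811 / 1782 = 891.03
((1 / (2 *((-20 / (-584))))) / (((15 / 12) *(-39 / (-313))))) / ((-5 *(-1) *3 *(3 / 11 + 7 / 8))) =8042848 / 1477125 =5.44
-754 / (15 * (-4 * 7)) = 377 / 210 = 1.80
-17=-17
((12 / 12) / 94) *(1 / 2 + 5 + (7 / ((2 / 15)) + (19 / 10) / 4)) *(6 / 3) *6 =7017 / 940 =7.46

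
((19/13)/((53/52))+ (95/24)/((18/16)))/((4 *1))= 7087/5724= 1.24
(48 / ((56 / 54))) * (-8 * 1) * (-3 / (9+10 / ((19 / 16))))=63.77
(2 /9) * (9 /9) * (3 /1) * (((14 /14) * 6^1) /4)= 1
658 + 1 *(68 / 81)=53366 / 81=658.84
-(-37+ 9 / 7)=250 / 7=35.71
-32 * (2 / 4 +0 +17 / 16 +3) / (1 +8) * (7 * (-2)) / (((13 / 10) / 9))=20440 / 13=1572.31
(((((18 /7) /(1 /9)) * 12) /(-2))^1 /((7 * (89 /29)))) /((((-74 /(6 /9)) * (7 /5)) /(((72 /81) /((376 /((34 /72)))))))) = 2465 /53086453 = 0.00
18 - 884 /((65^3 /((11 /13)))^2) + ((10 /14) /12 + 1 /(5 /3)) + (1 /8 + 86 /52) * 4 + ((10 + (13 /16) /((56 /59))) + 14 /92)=2229610639013121503 /60615067422000000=36.78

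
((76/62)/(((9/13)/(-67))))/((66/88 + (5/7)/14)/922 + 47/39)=-77755675088/790461591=-98.37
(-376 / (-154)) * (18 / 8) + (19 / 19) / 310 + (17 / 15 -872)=-61969141 / 71610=-865.37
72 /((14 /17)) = 612 /7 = 87.43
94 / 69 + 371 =25693 / 69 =372.36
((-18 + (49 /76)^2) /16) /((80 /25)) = -507835 /1478656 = -0.34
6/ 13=0.46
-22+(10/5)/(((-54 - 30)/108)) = -172/7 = -24.57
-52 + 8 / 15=-772 / 15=-51.47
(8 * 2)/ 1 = 16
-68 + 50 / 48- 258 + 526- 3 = 4753 / 24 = 198.04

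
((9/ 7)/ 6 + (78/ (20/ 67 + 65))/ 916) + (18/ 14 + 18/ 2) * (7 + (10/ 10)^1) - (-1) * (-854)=-772945256/ 1001875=-771.50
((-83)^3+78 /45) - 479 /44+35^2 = -376576961 /660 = -570571.15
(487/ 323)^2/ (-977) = -237169/ 101929433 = -0.00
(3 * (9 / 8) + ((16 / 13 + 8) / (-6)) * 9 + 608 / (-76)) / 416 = -1921 / 43264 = -0.04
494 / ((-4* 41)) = -247 / 82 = -3.01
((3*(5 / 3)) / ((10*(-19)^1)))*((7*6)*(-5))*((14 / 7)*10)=2100 / 19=110.53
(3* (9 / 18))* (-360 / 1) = -540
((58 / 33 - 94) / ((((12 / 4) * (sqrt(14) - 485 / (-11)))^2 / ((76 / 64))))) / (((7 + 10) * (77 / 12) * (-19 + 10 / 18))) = 0.00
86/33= 2.61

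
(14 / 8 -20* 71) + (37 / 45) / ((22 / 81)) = -311349 / 220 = -1415.22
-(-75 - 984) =1059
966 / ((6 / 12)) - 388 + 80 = 1624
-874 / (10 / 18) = -7866 / 5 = -1573.20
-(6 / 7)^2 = -36 / 49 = -0.73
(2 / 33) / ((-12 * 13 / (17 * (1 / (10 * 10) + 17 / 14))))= -14569 / 1801800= -0.01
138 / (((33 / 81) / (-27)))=-100602 / 11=-9145.64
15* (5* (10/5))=150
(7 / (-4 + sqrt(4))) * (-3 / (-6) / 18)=-7 / 72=-0.10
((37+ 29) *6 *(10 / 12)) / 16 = 165 / 8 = 20.62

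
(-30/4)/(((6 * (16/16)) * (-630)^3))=1/200037600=0.00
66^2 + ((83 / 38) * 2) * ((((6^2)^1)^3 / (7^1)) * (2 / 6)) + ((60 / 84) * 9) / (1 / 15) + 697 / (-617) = 1161711512 / 82061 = 14156.68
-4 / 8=-0.50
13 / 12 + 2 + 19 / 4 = 47 / 6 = 7.83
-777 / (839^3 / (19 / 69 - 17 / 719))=-0.00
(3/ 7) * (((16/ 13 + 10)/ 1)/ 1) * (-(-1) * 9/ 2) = 1971/ 91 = 21.66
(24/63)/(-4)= -2/21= -0.10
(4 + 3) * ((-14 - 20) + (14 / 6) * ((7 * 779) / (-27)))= -286475 / 81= -3536.73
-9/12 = -3/4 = -0.75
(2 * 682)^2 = 1860496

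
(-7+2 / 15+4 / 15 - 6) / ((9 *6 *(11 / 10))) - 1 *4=-139 / 33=-4.21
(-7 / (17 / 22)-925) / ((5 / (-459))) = 428733 / 5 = 85746.60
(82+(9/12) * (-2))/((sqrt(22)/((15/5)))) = 51.49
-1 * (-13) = 13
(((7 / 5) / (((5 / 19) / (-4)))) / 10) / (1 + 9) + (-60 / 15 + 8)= 2367 / 625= 3.79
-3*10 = -30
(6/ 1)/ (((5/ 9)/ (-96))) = -1036.80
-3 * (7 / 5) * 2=-42 / 5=-8.40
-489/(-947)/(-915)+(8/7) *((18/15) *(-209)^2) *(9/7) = 77021.19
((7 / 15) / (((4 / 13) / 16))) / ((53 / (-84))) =-10192 / 265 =-38.46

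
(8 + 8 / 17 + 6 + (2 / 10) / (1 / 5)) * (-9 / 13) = -2367 / 221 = -10.71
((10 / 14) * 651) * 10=4650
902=902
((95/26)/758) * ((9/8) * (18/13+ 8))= 52155/1024816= 0.05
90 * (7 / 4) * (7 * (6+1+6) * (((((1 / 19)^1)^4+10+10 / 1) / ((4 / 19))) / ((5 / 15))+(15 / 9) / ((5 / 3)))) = 224925626835 / 54872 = 4099096.57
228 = 228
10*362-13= 3607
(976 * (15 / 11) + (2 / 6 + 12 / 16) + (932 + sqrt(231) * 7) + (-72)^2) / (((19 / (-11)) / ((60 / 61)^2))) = -294940500 / 70699- 277200 * sqrt(231) / 70699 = -4231.37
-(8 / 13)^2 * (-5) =320 / 169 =1.89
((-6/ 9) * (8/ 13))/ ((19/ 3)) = -16/ 247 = -0.06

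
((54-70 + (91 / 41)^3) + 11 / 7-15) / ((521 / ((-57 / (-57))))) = -8922729 / 251354887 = -0.04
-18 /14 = -9 /7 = -1.29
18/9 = 2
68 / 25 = 2.72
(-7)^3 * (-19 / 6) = 6517 / 6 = 1086.17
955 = 955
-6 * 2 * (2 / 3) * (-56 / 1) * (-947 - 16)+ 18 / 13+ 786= -5598276 / 13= -430636.62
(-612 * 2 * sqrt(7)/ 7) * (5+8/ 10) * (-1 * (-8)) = -283968 * sqrt(7)/ 35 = -21465.96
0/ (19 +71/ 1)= 0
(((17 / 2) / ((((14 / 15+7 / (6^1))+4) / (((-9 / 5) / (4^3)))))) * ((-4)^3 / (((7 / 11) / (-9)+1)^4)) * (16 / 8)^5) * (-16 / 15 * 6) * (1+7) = -470307806496 / 85351505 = -5510.25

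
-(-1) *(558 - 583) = -25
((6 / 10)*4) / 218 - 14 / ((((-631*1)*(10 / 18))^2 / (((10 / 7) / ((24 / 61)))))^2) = 0.01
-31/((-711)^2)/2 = -31/1011042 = -0.00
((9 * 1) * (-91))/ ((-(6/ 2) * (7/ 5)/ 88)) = 17160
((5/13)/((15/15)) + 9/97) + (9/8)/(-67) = 311323/675896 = 0.46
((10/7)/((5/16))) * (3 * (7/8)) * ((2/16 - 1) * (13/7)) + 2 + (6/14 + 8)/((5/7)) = -57/10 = -5.70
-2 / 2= -1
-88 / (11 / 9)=-72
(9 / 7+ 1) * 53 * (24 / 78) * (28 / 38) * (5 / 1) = 33920 / 247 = 137.33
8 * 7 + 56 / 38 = 1092 / 19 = 57.47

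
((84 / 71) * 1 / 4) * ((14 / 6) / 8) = 49 / 568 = 0.09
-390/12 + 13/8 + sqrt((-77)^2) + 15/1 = 489/8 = 61.12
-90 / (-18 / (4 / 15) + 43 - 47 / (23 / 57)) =0.64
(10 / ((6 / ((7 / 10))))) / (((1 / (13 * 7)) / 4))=1274 / 3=424.67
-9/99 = -1/11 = -0.09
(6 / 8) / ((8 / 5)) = 15 / 32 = 0.47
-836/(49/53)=-44308/49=-904.24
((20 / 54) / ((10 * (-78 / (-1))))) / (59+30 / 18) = 1 / 127764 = 0.00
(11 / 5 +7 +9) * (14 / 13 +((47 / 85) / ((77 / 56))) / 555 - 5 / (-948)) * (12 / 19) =16159585281 / 1298177375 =12.45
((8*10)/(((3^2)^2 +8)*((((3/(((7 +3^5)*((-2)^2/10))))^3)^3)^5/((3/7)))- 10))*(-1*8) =640000000000000000000000000000000000000000000000000000000000000000000000000000000000000000000/9999999999999999999999999999999999999999999999999999999999999999999386487727939610201915137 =64.00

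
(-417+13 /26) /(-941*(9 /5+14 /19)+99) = 79135 /434752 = 0.18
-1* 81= -81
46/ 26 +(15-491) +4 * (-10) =-6685/ 13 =-514.23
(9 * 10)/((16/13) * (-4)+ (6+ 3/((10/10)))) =1170/53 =22.08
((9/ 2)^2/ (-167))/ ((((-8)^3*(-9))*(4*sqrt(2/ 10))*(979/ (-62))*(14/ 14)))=279*sqrt(5)/ 669667328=0.00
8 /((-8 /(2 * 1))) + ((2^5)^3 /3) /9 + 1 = 32741 /27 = 1212.63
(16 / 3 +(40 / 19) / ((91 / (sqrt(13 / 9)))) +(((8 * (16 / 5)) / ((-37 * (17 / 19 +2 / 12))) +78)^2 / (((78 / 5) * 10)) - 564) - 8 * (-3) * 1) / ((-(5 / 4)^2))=155187556491824 / 488561019375 - 128 * sqrt(13) / 25935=317.62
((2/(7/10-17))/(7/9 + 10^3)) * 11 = -1980/1468141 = -0.00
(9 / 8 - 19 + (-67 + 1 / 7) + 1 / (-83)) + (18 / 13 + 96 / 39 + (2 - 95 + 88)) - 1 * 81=-166.90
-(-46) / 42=23 / 21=1.10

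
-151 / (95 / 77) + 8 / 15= -34729 / 285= -121.86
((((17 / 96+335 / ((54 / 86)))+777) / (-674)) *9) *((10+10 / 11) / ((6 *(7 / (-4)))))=5662205 / 311388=18.18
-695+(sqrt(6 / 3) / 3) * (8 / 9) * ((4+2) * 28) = -695+448 * sqrt(2) / 9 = -624.60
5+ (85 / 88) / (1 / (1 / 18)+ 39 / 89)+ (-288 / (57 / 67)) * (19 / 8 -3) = 594382655 / 2743752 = 216.63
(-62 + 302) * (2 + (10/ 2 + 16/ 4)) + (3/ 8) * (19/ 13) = 274617/ 104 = 2640.55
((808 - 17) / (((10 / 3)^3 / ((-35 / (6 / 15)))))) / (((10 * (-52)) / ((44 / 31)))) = 1644489 / 322400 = 5.10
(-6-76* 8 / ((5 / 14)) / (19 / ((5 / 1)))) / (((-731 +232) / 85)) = 38590 / 499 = 77.33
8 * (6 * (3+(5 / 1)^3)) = 6144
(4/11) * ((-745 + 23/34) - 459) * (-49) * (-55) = -20047370/17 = -1179257.06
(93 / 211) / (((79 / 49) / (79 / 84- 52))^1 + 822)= 930713 / 1735683046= 0.00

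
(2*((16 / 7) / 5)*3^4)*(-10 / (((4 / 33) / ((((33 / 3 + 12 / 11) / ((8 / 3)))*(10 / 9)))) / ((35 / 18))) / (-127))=59850 / 127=471.26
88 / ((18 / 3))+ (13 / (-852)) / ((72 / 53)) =899023 / 61344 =14.66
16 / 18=8 / 9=0.89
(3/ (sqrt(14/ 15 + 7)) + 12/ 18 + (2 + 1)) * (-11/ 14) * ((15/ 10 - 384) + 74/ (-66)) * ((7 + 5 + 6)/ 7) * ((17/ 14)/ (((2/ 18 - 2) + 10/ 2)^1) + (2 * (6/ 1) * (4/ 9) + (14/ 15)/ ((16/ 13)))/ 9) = 6007837 * sqrt(1785)/ 288120 + 1123465519/ 370440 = 3913.76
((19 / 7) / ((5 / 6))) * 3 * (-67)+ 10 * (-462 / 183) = -1451654 / 2135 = -679.93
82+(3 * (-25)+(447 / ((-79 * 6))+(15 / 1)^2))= 231.06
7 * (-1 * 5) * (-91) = 3185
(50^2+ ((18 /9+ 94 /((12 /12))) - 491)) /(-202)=-2105 /202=-10.42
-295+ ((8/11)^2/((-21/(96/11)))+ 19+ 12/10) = -12811798/46585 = -275.02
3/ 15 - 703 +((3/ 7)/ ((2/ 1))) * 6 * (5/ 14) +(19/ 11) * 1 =-3776307/ 5390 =-700.61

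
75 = 75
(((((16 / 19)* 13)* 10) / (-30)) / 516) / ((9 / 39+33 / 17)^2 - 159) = 0.00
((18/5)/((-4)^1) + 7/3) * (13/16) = 559/480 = 1.16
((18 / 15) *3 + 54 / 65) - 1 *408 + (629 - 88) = 8933 / 65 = 137.43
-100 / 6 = -50 / 3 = -16.67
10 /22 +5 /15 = 26 /33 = 0.79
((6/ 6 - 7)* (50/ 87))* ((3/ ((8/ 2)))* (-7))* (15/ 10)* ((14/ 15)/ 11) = 735/ 319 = 2.30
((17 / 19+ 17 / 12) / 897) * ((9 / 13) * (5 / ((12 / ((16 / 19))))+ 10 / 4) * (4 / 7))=13175 / 4533438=0.00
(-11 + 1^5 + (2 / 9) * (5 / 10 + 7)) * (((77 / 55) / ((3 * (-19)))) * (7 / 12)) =0.12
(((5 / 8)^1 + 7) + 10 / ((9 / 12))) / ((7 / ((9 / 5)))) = 1509 / 280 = 5.39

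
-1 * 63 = -63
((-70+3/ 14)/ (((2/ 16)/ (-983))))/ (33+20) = 3841564/ 371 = 10354.62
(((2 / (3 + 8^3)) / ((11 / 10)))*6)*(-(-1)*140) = 3360 / 1133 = 2.97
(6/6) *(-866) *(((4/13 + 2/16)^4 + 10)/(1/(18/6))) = -1524972981315/58492928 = -26071.07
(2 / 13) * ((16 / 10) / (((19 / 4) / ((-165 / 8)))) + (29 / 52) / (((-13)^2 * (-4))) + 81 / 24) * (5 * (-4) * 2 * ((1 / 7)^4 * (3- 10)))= -11932465 / 186132037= -0.06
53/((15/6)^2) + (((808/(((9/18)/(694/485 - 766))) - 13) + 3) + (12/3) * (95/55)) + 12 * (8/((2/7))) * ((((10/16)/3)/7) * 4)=-32956915326/26675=-1235498.23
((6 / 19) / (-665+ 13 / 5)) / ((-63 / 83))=415 / 660744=0.00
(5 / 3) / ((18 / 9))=0.83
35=35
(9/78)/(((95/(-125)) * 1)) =-75/494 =-0.15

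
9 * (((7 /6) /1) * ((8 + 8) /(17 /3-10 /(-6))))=252 /11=22.91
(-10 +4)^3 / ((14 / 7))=-108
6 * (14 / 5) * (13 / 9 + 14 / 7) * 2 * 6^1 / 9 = 3472 / 45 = 77.16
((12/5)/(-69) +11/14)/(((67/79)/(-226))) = -200.11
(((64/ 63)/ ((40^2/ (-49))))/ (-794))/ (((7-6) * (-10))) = -7/ 1786500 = -0.00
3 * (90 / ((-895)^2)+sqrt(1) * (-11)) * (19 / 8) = -100447509 / 1281640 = -78.37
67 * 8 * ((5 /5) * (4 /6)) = 1072 /3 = 357.33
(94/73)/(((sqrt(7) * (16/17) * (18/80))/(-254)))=-1014730 * sqrt(7)/4599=-583.76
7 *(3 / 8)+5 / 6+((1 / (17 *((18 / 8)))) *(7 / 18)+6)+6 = 170401 / 11016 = 15.47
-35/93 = -0.38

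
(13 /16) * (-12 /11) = -39 /44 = -0.89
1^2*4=4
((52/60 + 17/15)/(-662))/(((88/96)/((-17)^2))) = -3468/3641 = -0.95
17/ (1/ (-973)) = -16541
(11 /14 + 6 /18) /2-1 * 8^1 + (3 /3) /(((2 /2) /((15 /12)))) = -130 /21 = -6.19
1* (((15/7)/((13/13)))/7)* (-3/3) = -15/49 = -0.31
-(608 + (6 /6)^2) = -609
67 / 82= 0.82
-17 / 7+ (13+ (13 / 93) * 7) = 7519 / 651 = 11.55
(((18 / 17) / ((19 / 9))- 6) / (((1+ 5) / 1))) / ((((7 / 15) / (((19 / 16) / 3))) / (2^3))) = -6.22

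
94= 94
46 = 46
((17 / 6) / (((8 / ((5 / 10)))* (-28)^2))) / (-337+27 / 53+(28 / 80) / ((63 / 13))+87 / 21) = -13515 / 19881663872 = -0.00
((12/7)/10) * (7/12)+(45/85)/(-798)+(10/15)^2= 55327/101745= 0.54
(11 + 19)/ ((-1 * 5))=-6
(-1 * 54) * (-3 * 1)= 162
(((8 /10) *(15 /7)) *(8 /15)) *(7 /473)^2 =224 /1118645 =0.00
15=15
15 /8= 1.88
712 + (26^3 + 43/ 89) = 1627675/ 89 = 18288.48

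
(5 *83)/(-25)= -83/5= -16.60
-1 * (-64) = 64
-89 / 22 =-4.05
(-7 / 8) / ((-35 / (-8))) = -1 / 5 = -0.20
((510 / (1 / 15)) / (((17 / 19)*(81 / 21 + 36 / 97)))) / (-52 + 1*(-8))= -64505 / 1914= -33.70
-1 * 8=-8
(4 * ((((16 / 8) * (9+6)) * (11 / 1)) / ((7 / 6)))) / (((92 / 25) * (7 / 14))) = 99000 / 161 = 614.91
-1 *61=-61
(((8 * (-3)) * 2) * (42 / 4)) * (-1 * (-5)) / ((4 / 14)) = -8820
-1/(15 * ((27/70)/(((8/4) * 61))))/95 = -1708/7695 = -0.22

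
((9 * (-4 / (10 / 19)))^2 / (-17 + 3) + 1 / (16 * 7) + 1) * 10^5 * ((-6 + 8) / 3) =-466443500 / 21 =-22211595.24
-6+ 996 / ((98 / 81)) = 817.22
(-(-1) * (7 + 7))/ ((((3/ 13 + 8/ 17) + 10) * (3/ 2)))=6188/ 7095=0.87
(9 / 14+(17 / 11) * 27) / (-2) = -6525 / 308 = -21.19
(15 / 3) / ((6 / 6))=5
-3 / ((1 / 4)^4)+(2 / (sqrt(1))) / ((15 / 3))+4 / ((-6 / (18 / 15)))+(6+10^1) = -3762 / 5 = -752.40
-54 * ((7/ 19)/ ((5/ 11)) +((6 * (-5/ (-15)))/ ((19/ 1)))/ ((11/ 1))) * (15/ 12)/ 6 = -9.23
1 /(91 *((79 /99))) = 99 /7189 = 0.01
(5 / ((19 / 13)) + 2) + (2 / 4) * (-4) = 65 / 19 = 3.42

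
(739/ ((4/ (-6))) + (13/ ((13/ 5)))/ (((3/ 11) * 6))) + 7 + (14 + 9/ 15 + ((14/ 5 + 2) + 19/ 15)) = -9700/ 9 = -1077.78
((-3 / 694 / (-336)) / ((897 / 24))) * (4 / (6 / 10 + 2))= 5 / 9441523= 0.00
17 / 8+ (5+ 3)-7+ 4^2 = 153 / 8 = 19.12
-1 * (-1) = 1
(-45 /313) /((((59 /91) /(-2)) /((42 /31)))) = 343980 /572477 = 0.60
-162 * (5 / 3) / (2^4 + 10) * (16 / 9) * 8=-1920 / 13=-147.69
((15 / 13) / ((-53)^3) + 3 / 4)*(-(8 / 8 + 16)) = -98704431 / 7741604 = -12.75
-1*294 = -294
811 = 811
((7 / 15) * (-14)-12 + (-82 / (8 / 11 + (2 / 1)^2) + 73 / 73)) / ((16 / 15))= -13603 / 416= -32.70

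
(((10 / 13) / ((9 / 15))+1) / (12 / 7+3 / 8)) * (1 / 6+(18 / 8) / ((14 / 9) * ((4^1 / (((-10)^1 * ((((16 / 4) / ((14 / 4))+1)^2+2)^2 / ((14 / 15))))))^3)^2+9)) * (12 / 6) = 17817942669102252283854226607544545946436581308 / 19575426741360425869689215334711015812450593893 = 0.91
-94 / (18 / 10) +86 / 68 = -15593 / 306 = -50.96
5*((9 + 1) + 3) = 65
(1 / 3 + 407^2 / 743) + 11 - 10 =499919 / 2229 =224.28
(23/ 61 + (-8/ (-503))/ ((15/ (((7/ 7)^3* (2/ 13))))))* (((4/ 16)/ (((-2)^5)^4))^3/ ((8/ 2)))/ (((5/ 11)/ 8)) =24826241/ 1103702824406578835855769600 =0.00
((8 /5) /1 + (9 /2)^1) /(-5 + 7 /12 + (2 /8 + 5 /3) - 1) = -61 /35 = -1.74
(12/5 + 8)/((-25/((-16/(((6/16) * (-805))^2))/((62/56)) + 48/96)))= -671326058/3228553125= -0.21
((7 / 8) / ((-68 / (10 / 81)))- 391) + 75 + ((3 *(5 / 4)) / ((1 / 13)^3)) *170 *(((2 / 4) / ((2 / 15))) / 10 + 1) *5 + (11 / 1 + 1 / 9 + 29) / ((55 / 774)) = 5834192730881 / 605880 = 9629287.53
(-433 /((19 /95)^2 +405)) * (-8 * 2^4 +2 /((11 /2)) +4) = 7361000 /55693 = 132.17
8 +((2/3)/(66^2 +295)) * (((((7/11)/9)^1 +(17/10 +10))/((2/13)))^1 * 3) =36987409/4604490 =8.03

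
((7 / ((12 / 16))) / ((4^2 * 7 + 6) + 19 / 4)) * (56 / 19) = 0.22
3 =3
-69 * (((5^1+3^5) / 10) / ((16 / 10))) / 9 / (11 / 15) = -3565 / 22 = -162.05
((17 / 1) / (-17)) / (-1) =1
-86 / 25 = -3.44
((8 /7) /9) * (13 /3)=104 /189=0.55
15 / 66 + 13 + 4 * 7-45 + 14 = 225 / 22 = 10.23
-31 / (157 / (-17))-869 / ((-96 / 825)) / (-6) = -37417891 / 30144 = -1241.30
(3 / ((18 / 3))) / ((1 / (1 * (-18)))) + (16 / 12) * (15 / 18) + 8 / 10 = -319 / 45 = -7.09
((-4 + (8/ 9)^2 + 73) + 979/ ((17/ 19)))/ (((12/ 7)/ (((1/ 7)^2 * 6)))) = 801391/ 9639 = 83.14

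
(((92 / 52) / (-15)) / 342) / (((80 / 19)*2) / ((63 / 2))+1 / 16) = -1288 / 1231815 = -0.00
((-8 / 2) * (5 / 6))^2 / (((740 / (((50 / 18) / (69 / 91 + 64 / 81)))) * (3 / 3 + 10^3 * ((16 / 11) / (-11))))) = -1376375 / 6705399999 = -0.00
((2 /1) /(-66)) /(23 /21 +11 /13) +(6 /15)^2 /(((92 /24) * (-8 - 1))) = -40723 /2011350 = -0.02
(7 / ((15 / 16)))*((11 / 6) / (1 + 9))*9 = 308 / 25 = 12.32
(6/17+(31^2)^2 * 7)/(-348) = -18576.57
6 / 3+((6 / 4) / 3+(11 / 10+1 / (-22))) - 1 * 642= -70229 / 110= -638.45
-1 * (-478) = 478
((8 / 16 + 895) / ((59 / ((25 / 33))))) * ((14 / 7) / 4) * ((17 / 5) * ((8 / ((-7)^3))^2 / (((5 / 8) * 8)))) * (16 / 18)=0.00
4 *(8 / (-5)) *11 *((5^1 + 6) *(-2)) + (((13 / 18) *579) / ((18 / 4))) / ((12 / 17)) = 2722321 / 1620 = 1680.45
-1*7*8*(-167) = 9352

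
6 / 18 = 1 / 3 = 0.33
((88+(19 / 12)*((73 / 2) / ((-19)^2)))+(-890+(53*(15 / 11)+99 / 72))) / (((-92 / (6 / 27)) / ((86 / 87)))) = 39265579 / 22583286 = 1.74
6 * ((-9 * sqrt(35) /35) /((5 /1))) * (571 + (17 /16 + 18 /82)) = -1448037 * sqrt(35) /8200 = -1044.72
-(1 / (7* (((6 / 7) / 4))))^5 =-32 / 243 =-0.13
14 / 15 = 0.93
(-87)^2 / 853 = 7569 / 853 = 8.87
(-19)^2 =361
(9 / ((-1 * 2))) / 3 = -3 / 2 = -1.50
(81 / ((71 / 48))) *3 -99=4635 / 71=65.28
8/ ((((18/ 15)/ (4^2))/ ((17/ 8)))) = 680/ 3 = 226.67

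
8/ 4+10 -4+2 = 10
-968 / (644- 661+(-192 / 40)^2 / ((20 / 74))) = -121000 / 8531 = -14.18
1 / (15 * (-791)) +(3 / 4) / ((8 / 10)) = 0.94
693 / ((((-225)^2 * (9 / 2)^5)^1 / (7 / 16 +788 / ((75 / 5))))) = 1957802 / 4982259375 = 0.00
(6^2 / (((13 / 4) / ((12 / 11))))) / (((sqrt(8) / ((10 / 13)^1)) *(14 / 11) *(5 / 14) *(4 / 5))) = 1080 *sqrt(2) / 169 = 9.04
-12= -12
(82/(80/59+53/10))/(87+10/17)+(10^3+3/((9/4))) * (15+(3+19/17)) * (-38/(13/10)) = -1090655497180/1949101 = -559568.49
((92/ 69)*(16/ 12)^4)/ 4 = 256/ 243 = 1.05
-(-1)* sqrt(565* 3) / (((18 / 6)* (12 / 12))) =13.72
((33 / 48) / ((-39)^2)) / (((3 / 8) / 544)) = 2992 / 4563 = 0.66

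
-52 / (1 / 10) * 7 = -3640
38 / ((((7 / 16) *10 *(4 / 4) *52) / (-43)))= -3268 / 455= -7.18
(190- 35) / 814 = 155 / 814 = 0.19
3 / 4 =0.75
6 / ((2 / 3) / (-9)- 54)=-0.11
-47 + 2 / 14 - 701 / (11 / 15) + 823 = -13842 / 77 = -179.77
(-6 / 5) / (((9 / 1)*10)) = -1 / 75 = -0.01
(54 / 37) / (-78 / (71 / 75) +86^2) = 1917 / 9606421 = 0.00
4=4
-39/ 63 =-13/ 21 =-0.62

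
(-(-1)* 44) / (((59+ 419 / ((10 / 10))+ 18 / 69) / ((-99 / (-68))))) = 2277 / 17000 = 0.13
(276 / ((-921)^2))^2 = 8464 / 79945866009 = 0.00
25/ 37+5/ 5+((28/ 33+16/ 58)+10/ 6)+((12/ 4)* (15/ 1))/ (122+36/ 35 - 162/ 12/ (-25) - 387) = 14024910611/ 3264745209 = 4.30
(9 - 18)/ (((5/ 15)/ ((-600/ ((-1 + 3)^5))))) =2025/ 4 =506.25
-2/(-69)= 2/69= 0.03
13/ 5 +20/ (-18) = 67/ 45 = 1.49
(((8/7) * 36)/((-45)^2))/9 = 32/14175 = 0.00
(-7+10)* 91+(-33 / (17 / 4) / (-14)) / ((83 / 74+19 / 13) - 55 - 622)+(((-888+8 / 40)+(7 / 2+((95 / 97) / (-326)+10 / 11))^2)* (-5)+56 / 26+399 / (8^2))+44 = 3022902088627288942877379 / 647674142170319328064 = 4667.32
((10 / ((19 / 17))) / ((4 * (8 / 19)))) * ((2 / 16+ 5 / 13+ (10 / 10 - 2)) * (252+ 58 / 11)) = -6134025 / 9152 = -670.24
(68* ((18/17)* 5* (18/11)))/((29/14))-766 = -153634/319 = -481.61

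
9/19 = 0.47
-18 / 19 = -0.95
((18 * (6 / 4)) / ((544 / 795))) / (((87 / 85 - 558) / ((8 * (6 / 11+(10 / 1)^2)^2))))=-10940316975 / 1909501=-5729.41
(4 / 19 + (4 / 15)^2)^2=1449616 / 18275625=0.08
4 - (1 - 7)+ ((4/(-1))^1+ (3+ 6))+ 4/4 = 16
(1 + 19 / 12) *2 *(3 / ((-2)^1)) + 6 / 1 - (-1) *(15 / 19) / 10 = -127 / 76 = -1.67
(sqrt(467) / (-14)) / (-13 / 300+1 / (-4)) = 75 * sqrt(467) / 308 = 5.26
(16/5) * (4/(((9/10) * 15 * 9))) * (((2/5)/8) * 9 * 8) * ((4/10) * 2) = 1024/3375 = 0.30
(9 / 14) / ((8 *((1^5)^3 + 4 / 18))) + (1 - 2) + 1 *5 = 4.07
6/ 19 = 0.32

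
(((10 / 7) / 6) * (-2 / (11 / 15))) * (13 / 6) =-325 / 231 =-1.41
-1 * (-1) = 1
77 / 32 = 2.41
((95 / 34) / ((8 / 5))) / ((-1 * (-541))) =475 / 147152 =0.00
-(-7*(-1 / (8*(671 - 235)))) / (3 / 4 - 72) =7 / 248520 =0.00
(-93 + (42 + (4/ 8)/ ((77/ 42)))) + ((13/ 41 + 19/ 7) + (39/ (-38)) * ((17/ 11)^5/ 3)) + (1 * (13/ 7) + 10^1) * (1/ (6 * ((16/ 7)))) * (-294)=-4284257745301/ 14051377648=-304.90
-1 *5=-5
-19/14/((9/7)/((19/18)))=-361/324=-1.11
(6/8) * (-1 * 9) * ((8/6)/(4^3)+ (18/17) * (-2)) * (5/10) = 7.08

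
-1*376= -376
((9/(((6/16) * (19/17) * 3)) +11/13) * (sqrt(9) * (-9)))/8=-53379/1976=-27.01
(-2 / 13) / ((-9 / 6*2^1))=2 / 39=0.05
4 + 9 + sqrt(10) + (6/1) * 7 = sqrt(10) + 55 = 58.16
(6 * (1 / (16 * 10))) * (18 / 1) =27 / 40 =0.68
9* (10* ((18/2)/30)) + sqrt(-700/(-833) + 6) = sqrt(96866)/119 + 27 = 29.62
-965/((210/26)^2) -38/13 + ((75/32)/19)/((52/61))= -94223729/5362560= -17.57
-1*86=-86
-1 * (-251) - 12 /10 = 249.80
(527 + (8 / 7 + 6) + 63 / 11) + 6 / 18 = 124787 / 231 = 540.20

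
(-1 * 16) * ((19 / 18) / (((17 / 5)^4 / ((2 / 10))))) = -0.03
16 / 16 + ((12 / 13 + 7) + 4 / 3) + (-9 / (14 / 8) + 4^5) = 280948 / 273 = 1029.11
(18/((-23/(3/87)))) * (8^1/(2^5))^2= -9/5336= -0.00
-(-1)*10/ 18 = 5/ 9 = 0.56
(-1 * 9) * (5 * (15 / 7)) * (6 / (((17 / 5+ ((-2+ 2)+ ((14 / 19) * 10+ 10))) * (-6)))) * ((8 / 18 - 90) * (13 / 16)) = -37327875 / 110488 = -337.85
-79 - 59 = -138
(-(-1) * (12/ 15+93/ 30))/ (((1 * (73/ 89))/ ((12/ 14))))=10413/ 2555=4.08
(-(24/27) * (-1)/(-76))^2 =4/29241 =0.00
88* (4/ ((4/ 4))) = 352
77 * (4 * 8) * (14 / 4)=8624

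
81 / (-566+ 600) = 81 / 34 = 2.38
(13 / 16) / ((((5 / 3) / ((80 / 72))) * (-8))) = -13 / 192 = -0.07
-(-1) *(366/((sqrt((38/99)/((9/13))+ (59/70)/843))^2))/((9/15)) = 10690841700/9734503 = 1098.24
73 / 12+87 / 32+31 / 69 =6809 / 736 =9.25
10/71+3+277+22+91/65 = 107757/355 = 303.54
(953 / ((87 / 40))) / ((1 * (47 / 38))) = 1448560 / 4089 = 354.26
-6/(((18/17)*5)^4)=-83521/10935000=-0.01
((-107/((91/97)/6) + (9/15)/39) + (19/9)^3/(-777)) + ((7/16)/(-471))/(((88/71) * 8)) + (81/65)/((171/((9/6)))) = -169314521663914829/247421704578048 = -684.32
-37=-37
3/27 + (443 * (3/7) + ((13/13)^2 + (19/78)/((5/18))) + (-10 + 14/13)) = 749066/4095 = 182.92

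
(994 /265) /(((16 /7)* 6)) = 3479 /12720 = 0.27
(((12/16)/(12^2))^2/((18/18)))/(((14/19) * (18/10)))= 95/4644864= 0.00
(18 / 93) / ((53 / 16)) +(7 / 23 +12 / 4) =127076 / 37789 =3.36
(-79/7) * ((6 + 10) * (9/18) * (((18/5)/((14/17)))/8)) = -12087/245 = -49.33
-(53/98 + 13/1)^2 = -1760929/9604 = -183.35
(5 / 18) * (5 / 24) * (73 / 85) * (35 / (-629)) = -12775 / 4619376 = -0.00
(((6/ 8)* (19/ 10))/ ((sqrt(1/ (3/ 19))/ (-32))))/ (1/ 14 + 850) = -56* sqrt(57)/ 19835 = -0.02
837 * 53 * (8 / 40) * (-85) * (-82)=61839234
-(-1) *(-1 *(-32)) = 32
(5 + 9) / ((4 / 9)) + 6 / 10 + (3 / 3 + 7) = 401 / 10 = 40.10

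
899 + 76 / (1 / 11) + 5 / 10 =3471 / 2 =1735.50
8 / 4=2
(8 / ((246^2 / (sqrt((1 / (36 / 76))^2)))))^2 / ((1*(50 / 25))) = 722 / 18539817921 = 0.00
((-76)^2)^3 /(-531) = -192699928576 /531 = -362900053.82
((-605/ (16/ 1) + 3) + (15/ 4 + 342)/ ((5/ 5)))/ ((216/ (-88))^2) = 51.61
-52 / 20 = -13 / 5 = -2.60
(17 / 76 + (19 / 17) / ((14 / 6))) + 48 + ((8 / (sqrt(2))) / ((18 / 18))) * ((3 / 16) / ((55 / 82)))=123 * sqrt(2) / 110 + 440467 / 9044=50.28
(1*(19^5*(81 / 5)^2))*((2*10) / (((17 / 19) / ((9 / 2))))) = 5556024454338 / 85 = 65364993580.45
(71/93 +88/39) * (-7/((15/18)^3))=-1840104/50375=-36.53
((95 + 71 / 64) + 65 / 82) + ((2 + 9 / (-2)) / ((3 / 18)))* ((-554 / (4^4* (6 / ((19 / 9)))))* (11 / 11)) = 10232671 / 94464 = 108.32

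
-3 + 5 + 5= 7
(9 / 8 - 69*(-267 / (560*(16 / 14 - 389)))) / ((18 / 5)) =25103 / 86880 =0.29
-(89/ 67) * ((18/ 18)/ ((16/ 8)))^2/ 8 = -89/ 2144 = -0.04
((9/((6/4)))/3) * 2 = 4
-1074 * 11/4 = -5907/2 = -2953.50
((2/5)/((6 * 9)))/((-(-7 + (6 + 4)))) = -1/405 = -0.00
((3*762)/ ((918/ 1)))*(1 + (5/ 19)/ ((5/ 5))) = 3.15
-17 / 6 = -2.83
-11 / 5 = -2.20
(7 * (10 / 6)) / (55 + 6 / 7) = 245 / 1173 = 0.21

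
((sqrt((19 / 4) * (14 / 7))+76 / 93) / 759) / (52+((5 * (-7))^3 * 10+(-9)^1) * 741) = -sqrt(38) / 482284337106 - 76 / 22426221675429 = -0.00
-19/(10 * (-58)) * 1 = 19/580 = 0.03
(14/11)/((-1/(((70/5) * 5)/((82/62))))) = -67.36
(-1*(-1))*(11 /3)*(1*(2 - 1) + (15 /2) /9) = 121 /18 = 6.72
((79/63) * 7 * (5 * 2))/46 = 395/207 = 1.91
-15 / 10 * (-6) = 9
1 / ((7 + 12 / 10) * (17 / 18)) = 0.13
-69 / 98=-0.70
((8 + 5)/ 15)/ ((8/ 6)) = 13/ 20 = 0.65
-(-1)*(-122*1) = -122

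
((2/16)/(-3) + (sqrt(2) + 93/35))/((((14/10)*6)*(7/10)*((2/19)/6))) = 475*sqrt(2)/49 + 208715/8232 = 39.06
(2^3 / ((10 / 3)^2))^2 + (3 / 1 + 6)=5949 / 625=9.52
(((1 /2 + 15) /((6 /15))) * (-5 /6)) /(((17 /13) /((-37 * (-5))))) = -1863875 /408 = -4568.32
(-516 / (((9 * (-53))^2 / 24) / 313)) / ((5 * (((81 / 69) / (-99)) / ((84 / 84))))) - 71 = 82039799 / 379215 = 216.34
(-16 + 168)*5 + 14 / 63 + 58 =818.22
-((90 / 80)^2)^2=-6561 / 4096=-1.60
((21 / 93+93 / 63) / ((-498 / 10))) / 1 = -5540 / 162099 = -0.03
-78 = -78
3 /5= 0.60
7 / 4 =1.75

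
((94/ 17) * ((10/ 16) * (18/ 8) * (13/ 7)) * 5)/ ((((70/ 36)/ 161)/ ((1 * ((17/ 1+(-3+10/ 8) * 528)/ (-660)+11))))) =3098812977/ 41888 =73978.54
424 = 424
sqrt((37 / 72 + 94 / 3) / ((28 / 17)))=sqrt(545734) / 168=4.40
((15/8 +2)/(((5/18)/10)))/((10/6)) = 837/10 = 83.70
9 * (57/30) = 171/10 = 17.10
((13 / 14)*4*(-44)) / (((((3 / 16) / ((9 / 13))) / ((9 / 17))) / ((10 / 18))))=-21120 / 119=-177.48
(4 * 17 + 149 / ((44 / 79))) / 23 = 14763 / 1012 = 14.59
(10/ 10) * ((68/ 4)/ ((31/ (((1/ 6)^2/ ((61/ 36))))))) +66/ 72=0.93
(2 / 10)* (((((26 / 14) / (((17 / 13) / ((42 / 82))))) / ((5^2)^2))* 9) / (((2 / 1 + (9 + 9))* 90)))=0.00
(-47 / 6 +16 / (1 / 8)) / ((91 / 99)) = 3399 / 26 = 130.73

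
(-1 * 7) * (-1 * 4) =28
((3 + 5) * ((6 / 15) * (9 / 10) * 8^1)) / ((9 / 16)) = 1024 / 25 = 40.96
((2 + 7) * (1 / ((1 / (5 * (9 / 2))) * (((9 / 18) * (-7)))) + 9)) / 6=27 / 7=3.86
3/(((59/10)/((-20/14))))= -300/413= -0.73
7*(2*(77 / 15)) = 1078 / 15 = 71.87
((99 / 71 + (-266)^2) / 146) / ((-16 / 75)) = -376783125 / 165856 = -2271.75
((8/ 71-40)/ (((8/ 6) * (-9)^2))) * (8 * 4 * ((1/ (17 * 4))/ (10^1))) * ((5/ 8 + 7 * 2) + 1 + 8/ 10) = -8614/ 30175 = -0.29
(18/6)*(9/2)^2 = 243/4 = 60.75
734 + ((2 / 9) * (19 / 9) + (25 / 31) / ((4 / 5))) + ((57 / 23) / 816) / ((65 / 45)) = 150195617537 / 204214608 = 735.48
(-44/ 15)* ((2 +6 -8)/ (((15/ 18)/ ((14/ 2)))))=0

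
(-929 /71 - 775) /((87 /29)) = -262.69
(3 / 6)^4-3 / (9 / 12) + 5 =17 / 16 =1.06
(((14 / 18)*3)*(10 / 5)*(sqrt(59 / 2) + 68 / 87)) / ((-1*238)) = -sqrt(118) / 102 - 4 / 261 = -0.12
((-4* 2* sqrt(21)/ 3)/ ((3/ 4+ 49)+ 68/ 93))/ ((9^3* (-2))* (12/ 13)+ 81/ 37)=477152* sqrt(21)/ 12136848921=0.00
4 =4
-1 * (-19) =19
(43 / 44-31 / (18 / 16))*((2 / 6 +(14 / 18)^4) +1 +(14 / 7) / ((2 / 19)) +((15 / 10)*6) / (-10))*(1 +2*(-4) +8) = -526.23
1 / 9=0.11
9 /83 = 0.11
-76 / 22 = -38 / 11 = -3.45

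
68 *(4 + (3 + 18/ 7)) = 4556/ 7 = 650.86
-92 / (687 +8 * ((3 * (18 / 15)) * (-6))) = -460 / 2571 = -0.18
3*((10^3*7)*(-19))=-399000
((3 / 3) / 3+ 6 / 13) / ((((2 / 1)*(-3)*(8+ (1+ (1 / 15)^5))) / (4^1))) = -2615625 / 44423444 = -0.06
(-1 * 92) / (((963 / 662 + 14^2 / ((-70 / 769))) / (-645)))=-196415400 / 7122277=-27.58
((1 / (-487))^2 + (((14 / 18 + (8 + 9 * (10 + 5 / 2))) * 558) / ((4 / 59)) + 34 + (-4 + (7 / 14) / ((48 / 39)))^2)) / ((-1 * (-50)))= 242429653416601 / 12143052800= 19964.47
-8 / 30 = -4 / 15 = -0.27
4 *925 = 3700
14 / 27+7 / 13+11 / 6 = 2029 / 702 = 2.89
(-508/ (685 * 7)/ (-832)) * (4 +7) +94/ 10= 9376581/ 997360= 9.40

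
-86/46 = -43/23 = -1.87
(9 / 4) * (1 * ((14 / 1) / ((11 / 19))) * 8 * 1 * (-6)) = -28728 / 11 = -2611.64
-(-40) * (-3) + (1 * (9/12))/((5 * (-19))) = -45603/380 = -120.01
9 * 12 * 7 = 756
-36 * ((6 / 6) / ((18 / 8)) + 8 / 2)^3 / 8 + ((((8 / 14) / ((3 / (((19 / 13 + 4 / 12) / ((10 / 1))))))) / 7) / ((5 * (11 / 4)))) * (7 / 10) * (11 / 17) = -176799928 / 447525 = -395.06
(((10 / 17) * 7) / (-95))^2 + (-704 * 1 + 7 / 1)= -72717117 / 104329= -697.00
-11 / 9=-1.22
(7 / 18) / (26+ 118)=7 / 2592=0.00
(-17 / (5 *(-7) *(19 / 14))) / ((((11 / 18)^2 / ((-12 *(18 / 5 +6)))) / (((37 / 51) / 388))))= -1150848 / 5575075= -0.21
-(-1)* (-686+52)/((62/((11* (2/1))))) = -6974/31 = -224.97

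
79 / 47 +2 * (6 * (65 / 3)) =261.68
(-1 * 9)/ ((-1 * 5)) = 9/ 5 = 1.80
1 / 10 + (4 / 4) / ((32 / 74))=193 / 80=2.41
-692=-692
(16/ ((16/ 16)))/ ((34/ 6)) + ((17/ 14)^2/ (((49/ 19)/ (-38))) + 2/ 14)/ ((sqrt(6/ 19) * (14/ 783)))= 48/ 17- 27050823 * sqrt(114)/ 134456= -2145.27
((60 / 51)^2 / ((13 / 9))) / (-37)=-3600 / 139009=-0.03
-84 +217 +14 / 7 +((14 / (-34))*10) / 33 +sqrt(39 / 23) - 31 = 105.18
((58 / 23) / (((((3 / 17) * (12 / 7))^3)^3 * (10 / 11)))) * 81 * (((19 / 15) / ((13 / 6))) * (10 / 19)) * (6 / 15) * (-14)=-10685906641456951958207 / 585772126617600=-18242429.36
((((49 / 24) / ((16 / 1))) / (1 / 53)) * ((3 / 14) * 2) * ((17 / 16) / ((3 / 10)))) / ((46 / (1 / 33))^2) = 31535 / 7078883328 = 0.00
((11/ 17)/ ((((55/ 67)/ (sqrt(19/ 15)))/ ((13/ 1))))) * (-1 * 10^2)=-3484 * sqrt(285)/ 51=-1153.27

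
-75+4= -71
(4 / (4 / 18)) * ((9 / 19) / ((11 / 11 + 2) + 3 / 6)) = 324 / 133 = 2.44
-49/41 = -1.20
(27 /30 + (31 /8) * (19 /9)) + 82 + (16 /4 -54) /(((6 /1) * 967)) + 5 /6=31994063 /348120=91.91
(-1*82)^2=6724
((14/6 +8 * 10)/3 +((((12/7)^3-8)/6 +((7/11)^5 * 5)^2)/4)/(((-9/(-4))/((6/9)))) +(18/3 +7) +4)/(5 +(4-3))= 16007856412740617/2161858403068749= 7.40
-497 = -497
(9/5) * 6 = 54/5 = 10.80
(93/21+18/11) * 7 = 467/11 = 42.45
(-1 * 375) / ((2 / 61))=-11437.50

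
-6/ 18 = -1/ 3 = -0.33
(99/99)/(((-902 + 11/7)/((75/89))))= -175/186989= -0.00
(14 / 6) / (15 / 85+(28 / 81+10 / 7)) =22491 / 18803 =1.20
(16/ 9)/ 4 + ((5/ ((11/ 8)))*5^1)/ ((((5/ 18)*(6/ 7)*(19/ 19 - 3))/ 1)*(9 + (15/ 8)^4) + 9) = -8355332/ 554103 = -15.08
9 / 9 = 1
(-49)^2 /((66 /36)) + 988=25274 /11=2297.64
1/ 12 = 0.08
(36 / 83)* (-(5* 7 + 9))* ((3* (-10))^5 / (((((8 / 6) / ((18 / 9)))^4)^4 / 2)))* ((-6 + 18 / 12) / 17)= -29125545949603125 / 180608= -161263875075.32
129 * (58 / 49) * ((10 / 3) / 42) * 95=1184650 / 1029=1151.26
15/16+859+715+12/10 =1576.14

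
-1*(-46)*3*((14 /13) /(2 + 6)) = 483 /26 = 18.58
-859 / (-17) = 859 / 17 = 50.53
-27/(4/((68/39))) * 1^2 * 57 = -8721/13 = -670.85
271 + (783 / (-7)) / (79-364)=180476 / 665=271.39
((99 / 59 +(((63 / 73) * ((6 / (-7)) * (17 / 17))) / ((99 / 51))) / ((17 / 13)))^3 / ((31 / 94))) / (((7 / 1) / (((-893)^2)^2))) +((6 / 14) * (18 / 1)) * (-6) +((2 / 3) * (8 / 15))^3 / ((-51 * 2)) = 78751534663654852388372588106765922 / 107243288338788737202375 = 734325997305.06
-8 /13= -0.62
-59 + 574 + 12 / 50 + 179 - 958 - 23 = -7169 / 25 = -286.76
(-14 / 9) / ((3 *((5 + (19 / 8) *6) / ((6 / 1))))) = -16 / 99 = -0.16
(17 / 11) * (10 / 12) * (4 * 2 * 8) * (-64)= -174080 / 33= -5275.15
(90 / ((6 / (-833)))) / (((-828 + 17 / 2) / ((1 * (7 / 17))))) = 10290 / 1639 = 6.28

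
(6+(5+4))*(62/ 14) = 66.43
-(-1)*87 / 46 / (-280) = -87 / 12880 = -0.01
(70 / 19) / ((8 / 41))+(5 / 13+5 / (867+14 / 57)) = 941238735 / 48839804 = 19.27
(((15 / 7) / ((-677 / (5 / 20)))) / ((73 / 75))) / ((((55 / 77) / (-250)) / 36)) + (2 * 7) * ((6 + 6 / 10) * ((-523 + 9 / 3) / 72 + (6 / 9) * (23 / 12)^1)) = -399585869 / 741315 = -539.02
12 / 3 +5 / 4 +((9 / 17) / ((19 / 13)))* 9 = 10995 / 1292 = 8.51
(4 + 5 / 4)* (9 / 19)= 189 / 76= 2.49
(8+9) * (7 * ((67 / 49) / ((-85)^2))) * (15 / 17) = 201 / 10115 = 0.02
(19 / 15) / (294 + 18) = 19 / 4680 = 0.00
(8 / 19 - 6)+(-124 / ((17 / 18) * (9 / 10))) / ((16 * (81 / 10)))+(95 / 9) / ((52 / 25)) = -2217299 / 1360476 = -1.63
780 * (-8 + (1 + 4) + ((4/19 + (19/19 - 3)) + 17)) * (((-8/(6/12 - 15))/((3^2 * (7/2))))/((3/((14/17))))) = 133120/2907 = 45.79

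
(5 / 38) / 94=5 / 3572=0.00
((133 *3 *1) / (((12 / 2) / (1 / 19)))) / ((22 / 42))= 147 / 22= 6.68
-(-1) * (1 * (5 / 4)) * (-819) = -4095 / 4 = -1023.75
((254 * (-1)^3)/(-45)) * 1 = 254/45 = 5.64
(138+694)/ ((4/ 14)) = 2912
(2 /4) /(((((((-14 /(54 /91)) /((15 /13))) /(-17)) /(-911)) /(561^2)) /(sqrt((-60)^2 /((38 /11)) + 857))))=-1974004071435 * sqrt(685577) /314678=-5194093730.44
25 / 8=3.12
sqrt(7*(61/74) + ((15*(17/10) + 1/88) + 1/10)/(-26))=sqrt(53584258585)/105820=2.19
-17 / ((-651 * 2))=17 / 1302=0.01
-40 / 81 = -0.49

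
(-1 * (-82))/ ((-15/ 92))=-502.93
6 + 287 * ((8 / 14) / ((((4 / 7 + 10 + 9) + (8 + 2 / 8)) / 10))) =1234 / 19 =64.95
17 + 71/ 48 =887/ 48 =18.48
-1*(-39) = 39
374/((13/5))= 1870/13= 143.85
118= 118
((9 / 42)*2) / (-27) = -1 / 63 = -0.02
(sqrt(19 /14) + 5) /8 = sqrt(266) /112 + 5 /8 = 0.77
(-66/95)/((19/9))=-594/1805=-0.33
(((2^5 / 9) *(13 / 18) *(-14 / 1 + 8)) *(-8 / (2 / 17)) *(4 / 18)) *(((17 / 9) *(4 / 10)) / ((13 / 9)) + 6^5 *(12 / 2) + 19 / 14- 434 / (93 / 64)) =275395980928 / 25515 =10793493.28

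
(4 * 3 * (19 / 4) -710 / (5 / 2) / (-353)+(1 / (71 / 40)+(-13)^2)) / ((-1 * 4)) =-2849261 / 50126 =-56.84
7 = 7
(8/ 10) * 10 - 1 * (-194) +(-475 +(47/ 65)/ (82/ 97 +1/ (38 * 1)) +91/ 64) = -3618847457/ 13366080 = -270.75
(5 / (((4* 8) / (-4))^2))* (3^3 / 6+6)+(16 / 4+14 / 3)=3643 / 384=9.49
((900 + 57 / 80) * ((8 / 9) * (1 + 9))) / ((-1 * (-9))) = 889.59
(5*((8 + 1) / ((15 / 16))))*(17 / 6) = 136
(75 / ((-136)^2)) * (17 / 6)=25 / 2176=0.01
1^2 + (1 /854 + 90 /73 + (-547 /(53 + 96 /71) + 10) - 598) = -143343447493 /240577778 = -595.83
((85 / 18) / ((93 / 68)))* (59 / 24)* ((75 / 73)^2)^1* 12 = 53284375 / 495597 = 107.52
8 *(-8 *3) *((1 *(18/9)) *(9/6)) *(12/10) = -3456/5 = -691.20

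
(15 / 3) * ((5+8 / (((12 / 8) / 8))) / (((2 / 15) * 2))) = 3575 / 4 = 893.75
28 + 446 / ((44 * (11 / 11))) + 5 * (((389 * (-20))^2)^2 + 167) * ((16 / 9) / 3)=10855369500919051.47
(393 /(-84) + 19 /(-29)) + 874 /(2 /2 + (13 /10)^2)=69803761 /218428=319.57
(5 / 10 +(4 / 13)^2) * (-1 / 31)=-201 / 10478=-0.02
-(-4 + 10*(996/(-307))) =11188/307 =36.44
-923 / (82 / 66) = -30459 / 41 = -742.90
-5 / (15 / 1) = -1 / 3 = -0.33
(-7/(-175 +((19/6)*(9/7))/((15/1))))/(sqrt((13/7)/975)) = 2450*sqrt(21)/12231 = 0.92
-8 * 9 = -72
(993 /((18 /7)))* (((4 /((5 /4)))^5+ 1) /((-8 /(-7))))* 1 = 5685846173 /50000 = 113716.92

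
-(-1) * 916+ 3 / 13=11911 / 13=916.23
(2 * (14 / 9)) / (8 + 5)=28 / 117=0.24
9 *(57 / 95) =27 / 5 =5.40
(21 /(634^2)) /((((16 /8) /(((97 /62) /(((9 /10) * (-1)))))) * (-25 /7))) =4753 /373819080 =0.00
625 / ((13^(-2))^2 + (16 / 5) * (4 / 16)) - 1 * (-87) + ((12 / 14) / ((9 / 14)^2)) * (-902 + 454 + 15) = -30701492 / 1028241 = -29.86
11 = 11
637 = 637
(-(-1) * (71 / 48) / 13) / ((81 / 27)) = 71 / 1872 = 0.04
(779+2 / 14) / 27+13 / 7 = 215 / 7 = 30.71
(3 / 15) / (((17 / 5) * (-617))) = -1 / 10489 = -0.00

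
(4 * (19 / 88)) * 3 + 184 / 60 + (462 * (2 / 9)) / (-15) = -1.19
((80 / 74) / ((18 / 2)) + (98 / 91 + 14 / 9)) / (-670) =-662 / 161135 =-0.00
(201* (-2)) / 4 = -201 / 2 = -100.50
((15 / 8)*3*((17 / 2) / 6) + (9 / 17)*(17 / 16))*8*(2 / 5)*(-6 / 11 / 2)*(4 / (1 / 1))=-1638 / 55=-29.78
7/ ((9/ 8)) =56/ 9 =6.22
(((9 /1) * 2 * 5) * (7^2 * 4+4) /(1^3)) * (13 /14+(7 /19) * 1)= 3105000 /133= 23345.86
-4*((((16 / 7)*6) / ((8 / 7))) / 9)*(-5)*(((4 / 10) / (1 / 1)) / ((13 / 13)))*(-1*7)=-224 / 3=-74.67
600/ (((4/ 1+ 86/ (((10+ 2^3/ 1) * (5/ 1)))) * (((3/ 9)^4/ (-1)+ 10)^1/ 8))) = 17496000/ 180407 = 96.98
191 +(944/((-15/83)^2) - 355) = 6466316/225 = 28739.18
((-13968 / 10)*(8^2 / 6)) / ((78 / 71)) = -881536 / 65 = -13562.09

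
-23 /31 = -0.74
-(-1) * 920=920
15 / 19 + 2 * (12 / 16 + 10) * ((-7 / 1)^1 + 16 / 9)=-38129 / 342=-111.49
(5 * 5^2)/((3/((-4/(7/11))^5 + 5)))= -6868007875/16807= -408639.73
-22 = -22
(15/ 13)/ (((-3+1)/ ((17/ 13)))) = -255/ 338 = -0.75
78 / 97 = 0.80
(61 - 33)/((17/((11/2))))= 154/17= 9.06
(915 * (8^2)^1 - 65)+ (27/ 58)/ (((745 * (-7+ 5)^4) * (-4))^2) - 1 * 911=7592806223052827/ 131856179200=57584.00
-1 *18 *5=-90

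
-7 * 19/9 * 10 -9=-1411/9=-156.78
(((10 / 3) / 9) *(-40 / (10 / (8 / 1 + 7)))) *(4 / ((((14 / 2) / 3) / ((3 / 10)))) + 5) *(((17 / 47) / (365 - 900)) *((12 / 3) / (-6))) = -52496 / 950481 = -0.06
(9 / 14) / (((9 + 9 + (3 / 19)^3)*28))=6859 / 5378632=0.00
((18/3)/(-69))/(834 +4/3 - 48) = -3/27163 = -0.00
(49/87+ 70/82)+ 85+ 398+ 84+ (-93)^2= 32878526/3567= 9217.42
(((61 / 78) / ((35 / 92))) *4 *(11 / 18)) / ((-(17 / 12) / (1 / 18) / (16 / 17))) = -1975424 / 10651095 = -0.19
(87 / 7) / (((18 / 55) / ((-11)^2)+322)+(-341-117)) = -578985 / 6335434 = -0.09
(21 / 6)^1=7 / 2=3.50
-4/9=-0.44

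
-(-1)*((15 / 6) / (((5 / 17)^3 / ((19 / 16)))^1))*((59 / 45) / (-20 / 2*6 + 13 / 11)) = -60582203 / 23292000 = -2.60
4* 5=20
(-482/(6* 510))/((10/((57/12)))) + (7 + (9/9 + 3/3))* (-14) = -7715779/61200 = -126.07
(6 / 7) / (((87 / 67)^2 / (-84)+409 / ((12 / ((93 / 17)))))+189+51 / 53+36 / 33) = 533885748 / 235125319217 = 0.00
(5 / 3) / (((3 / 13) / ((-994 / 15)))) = -12922 / 27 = -478.59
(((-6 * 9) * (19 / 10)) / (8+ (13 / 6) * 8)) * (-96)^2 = -186624 / 5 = -37324.80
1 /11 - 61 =-670 /11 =-60.91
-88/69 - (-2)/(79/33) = -0.44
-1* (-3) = 3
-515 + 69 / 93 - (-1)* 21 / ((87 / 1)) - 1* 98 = -550203 / 899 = -612.02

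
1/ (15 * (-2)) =-1/ 30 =-0.03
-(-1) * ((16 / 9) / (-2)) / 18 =-4 / 81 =-0.05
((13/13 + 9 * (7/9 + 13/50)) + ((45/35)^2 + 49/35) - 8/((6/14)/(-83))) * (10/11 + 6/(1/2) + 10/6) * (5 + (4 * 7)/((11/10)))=370160578853/533610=693691.23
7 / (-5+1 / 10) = -10 / 7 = -1.43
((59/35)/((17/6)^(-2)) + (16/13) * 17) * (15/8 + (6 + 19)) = 24268469/26208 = 925.99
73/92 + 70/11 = 7243/1012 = 7.16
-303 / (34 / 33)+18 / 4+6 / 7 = -34359 / 119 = -288.73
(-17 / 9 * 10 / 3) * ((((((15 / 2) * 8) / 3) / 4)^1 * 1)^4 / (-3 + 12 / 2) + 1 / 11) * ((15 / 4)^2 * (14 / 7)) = -7307875 / 198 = -36908.46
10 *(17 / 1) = 170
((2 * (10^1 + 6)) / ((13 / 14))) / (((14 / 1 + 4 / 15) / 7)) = 23520 / 1391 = 16.91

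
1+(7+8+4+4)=24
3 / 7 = 0.43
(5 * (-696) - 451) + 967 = -2964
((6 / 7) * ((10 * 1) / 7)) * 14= 120 / 7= 17.14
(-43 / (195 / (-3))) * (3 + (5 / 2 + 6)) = 989 / 130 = 7.61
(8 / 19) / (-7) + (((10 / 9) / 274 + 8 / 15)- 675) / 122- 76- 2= -4180817953 / 50016645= -83.59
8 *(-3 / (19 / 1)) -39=-765 / 19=-40.26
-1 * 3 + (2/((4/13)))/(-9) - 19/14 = -320/63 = -5.08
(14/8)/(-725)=-0.00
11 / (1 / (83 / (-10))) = -913 / 10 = -91.30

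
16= 16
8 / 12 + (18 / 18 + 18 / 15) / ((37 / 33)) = 1459 / 555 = 2.63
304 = 304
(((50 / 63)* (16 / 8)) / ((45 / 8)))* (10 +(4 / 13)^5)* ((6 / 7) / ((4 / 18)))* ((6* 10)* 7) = 11884652800 / 2599051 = 4572.69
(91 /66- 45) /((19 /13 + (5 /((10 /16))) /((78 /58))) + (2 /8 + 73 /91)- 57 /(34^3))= -5148607828 /998651555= -5.16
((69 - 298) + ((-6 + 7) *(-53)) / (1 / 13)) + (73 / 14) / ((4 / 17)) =-50167 / 56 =-895.84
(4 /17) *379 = 1516 /17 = 89.18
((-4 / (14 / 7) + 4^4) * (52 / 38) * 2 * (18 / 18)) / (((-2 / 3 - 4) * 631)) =-19812 / 83923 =-0.24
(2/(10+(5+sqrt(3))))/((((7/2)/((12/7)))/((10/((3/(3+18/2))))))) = 4800/1813 -320 * sqrt(3)/1813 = 2.34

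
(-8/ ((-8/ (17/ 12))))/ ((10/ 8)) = 17/ 15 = 1.13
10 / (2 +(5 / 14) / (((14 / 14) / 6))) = 70 / 29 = 2.41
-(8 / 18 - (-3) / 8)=-59 / 72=-0.82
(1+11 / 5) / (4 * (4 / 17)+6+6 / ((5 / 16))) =0.12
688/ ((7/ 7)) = 688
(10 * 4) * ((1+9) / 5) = 80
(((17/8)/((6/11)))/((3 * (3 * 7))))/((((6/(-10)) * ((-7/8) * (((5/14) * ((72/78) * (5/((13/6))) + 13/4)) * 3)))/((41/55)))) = 0.02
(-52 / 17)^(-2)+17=46257 / 2704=17.11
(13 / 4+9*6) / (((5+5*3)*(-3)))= -229 / 240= -0.95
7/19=0.37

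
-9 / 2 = -4.50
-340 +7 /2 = -673 /2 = -336.50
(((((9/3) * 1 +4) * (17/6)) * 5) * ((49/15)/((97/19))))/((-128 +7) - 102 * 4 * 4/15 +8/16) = -553945/2001789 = -0.28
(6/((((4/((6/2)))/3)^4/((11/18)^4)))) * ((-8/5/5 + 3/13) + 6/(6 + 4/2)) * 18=339568713/1331200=255.08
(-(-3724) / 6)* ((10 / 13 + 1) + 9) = 260680 / 39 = 6684.10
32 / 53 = 0.60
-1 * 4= -4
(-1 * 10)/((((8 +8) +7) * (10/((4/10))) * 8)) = -1/460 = -0.00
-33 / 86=-0.38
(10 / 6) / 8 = 5 / 24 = 0.21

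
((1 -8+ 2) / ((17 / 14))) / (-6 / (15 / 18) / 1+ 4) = 175 / 136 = 1.29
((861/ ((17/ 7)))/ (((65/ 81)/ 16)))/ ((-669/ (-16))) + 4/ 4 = 170.06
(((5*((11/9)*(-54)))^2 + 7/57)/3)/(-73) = -6207307/12483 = -497.26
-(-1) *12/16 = 3/4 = 0.75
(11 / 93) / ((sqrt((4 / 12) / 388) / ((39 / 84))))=143 * sqrt(291) / 1302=1.87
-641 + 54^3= 156823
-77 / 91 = -11 / 13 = -0.85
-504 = -504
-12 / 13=-0.92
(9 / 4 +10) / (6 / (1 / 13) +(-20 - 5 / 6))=3 / 14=0.21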